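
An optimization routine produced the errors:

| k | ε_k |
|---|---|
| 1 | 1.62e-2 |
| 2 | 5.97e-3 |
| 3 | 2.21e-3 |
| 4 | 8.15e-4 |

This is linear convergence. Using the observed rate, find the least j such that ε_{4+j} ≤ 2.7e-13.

Rate ρ ≈ ε_4/ε_3 = 8.15e-4/2.21e-3 = 0.3688.
After j more steps, ε_{4+j} ≈ 8.15e-4·ρ^j; need ρ^j ≤ 2.7e-13/8.15e-4 = 3.31288e-10.
j ≥ ln(3.31288e-10)/ln(0.3688) = -21.8280/-0.99750 = 21.883.
So 22 more iterations are needed.

22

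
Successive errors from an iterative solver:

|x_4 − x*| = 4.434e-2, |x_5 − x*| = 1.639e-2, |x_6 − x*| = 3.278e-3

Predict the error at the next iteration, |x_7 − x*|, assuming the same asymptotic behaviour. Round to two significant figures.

2.4e-4

First estimate the order: p ≈ ln(|x_6 − x*|/|x_5 − x*|) / ln(|x_5 − x*|/|x_4 − x*|) = ln(3.278e-3/1.639e-2)/ln(1.639e-2/4.434e-2) = ln(0.2)/ln(0.369644) ≈ 1.6172.
Then |x_7 − x*| ≈ |x_6 − x*|·(|x_6 − x*|/|x_5 − x*|)^p = 3.278e-3·(0.2)^1.6172 = 3.278e-3·0.0740672 ≈ 0.0002428.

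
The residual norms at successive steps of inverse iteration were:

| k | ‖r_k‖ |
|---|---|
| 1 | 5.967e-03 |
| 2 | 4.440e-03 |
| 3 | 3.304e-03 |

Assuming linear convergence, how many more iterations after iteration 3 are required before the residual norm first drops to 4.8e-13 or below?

Rate ρ ≈ ‖r_3‖/‖r_2‖ = 3.304e-03/4.440e-03 = 0.7441.
After j more steps, ‖r_{3+j}‖ ≈ 3.304e-03·ρ^j; need ρ^j ≤ 4.8e-13/3.304e-03 = 1.45278e-10.
j ≥ ln(1.45278e-10)/ln(0.7441) = -22.6524/-0.29558 = 76.637.
So 77 more iterations are needed.

77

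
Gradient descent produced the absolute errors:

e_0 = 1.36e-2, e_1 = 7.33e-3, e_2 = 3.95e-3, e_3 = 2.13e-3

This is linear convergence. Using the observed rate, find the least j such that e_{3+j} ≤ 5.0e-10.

25

Rate ρ ≈ e_3/e_2 = 2.13e-3/3.95e-3 = 0.5392.
After j more steps, e_{3+j} ≈ 2.13e-3·ρ^j; need ρ^j ≤ 5.0e-10/2.13e-3 = 2.34742e-07.
j ≥ ln(2.34742e-07)/ln(0.5392) = -15.2648/-0.61767 = 24.714.
So 25 more iterations are needed.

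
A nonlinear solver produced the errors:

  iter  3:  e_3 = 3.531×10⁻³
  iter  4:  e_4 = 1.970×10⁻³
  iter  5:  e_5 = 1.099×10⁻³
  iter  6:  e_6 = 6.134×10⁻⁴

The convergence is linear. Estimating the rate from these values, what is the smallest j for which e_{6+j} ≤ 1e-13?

Rate ρ ≈ e_6/e_5 = 6.134×10⁻⁴/1.099×10⁻³ = 0.5581.
After j more steps, e_{6+j} ≈ 6.134×10⁻⁴·ρ^j; need ρ^j ≤ 1e-13/6.134×10⁻⁴ = 1.63026e-10.
j ≥ ln(1.63026e-10)/ln(0.5581) = -22.5371/-0.58322 = 38.643.
So 39 more iterations are needed.

39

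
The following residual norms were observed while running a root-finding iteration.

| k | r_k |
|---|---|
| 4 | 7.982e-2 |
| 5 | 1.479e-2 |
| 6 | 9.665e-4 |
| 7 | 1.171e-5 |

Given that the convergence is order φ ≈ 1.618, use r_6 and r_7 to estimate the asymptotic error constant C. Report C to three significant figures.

0.884

C ≈ r_7 / r_6^1.618
  = 1.171e-5 / (9.665e-4)^1.618
  = 1.171e-5 / 1.32451e-05 ≈ 0.8841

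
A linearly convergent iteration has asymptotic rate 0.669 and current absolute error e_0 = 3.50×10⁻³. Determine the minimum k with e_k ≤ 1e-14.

67

After k steps, e_k ≈ 3.50×10⁻³·0.669^k.
Need 0.669^k ≤ 1e-14/3.50×10⁻³ = 2.85714e-12.
k ≥ ln(2.85714e-12)/ln(0.669) = -26.5812/-0.40197 = 66.127.
Smallest integer k = 67.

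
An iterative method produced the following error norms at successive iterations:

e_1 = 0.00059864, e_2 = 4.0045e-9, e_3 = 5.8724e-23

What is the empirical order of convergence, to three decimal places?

p ≈ ln(e_3/e_2) / ln(e_2/e_1)
  = ln(5.8724e-23/4.0045e-9) / ln(4.0045e-9/0.00059864)
  = ln(1.46645e-14) / ln(6.68933e-06)
  = -31.853347 / -11.914997 ≈ 2.673383

2.673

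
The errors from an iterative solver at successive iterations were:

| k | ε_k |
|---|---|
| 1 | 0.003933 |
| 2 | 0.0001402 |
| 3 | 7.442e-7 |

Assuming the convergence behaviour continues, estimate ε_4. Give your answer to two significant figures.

2.0e-10

First estimate the order: p ≈ ln(ε_3/ε_2) / ln(ε_2/ε_1) = ln(7.442e-7/0.0001402)/ln(0.0001402/0.003933) = ln(0.00530813)/ln(0.0356471) ≈ 1.5712.
Then ε_4 ≈ ε_3·(ε_3/ε_2)^p = 7.442e-7·(0.00530813)^1.5712 = 7.442e-7·0.000266335 ≈ 1.982e-10.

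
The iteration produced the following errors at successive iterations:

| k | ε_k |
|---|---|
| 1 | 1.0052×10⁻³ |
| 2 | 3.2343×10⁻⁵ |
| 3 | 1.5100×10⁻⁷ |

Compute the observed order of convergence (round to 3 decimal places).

1.562

p ≈ ln(ε_3/ε_2) / ln(ε_2/ε_1)
  = ln(1.5100×10⁻⁷/3.2343×10⁻⁵) / ln(3.2343×10⁻⁵/1.0052×10⁻³)
  = ln(0.00466871) / ln(0.0321757)
  = -5.366872 / -3.436544 ≈ 1.561706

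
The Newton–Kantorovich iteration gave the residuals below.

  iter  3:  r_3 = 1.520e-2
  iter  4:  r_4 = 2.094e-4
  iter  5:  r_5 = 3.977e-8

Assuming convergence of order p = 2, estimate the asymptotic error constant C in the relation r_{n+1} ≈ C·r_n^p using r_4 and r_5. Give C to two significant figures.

0.91

C ≈ r_5 / r_4^2
  = 3.977e-8 / (2.094e-4)^2
  = 3.977e-8 / 4.38484e-08 ≈ 0.90699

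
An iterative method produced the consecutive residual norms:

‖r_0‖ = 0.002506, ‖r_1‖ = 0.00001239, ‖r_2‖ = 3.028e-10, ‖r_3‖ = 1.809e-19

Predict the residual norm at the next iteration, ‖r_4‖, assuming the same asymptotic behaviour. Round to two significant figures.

6.5e-38

First estimate the order: p ≈ ln(‖r_3‖/‖r_2‖) / ln(‖r_2‖/‖r_1‖) = ln(1.809e-19/3.028e-10)/ln(3.028e-10/0.00001239) = ln(5.97424e-10)/ln(2.44391e-05) ≈ 2.0000.
Then ‖r_4‖ ≈ ‖r_3‖·(‖r_3‖/‖r_2‖)^p = 1.809e-19·(5.97424e-10)^2.0000 = 1.809e-19·3.56915e-19 ≈ 6.457e-38.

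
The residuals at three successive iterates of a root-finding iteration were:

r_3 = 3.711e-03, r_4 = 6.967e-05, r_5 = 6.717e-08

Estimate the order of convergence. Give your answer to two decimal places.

p ≈ ln(r_5/r_4) / ln(r_4/r_3)
  = ln(6.717e-08/6.967e-05) / ln(6.967e-05/3.711e-03)
  = ln(0.000964117) / ln(0.0187739)
  = -6.94430 / -3.97529 ≈ 1.74687

1.75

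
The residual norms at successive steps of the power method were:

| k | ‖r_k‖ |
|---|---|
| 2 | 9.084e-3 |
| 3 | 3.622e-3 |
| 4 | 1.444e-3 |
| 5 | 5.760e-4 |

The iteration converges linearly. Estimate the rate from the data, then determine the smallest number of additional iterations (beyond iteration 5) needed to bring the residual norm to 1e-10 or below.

17

Rate ρ ≈ ‖r_5‖/‖r_4‖ = 5.760e-4/1.444e-3 = 0.3989.
After j more steps, ‖r_{5+j}‖ ≈ 5.760e-4·ρ^j; need ρ^j ≤ 1e-10/5.760e-4 = 1.73611e-07.
j ≥ ln(1.73611e-07)/ln(0.3989) = -15.5664/-0.91904 = 16.938.
So 17 more iterations are needed.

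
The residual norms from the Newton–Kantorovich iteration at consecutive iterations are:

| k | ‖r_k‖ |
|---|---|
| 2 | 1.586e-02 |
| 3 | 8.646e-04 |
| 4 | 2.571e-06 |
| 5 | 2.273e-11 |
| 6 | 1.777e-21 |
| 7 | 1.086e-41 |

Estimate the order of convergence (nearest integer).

Consecutive ratios: ‖r_7‖/‖r_6‖ = 1.086e-41/1.777e-21 = 6.11142e-21, ‖r_6‖/‖r_5‖ = 1.777e-21/2.273e-11 = 7.81786e-11.
p ≈ ln(6.11142e-21)/ln(7.81786e-11) = -46.5441/-23.2720 ≈ 2.00.
So the convergence is quadratic (order 2).

2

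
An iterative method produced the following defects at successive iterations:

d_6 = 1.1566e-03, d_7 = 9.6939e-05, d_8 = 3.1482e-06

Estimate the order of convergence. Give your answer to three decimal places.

1.382

p ≈ ln(d_8/d_7) / ln(d_7/d_6)
  = ln(3.1482e-06/9.6939e-05) / ln(9.6939e-05/1.1566e-03)
  = ln(0.0324761) / ln(0.0838138)
  = -3.427251 / -2.479158 ≈ 1.382425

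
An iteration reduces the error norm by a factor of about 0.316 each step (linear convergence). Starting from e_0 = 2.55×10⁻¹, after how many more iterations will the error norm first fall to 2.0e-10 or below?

After k steps, e_k ≈ 2.55×10⁻¹·0.316^k.
Need 0.316^k ≤ 2.0e-10/2.55×10⁻¹ = 7.84314e-10.
k ≥ ln(7.84314e-10)/ln(0.316) = -20.9662/-1.15201 = 18.200.
Smallest integer k = 19.

19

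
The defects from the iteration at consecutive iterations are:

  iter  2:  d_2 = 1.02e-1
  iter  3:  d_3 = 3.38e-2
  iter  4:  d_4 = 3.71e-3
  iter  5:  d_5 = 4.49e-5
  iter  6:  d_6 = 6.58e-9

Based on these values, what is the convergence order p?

Consecutive ratios: d_6/d_5 = 6.58e-9/4.49e-5 = 0.000146548, d_5/d_4 = 4.49e-5/3.71e-3 = 0.0121024.
p ≈ ln(0.000146548)/ln(0.0121024) = -8.8282/-4.4143 ≈ 2.00.
So the convergence is quadratic (order 2).

2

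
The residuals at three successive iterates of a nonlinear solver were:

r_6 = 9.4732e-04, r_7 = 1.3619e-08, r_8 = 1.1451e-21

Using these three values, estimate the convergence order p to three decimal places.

2.700

p ≈ ln(r_8/r_7) / ln(r_7/r_6)
  = ln(1.1451e-21/1.3619e-08) / ln(1.3619e-08/9.4732e-04)
  = ln(8.40811e-14) / ln(1.43763e-05)
  = -30.106995 / -11.149930 ≈ 2.700196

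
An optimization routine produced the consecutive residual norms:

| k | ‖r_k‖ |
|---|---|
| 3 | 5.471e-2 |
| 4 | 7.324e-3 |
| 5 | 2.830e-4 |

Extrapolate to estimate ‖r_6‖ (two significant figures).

First estimate the order: p ≈ ln(‖r_5‖/‖r_4‖) / ln(‖r_4‖/‖r_3‖) = ln(2.830e-4/7.324e-3)/ln(7.324e-3/5.471e-2) = ln(0.0386401)/ln(0.133869) ≈ 1.6179.
Then ‖r_6‖ ≈ ‖r_5‖·(‖r_5‖/‖r_4‖)^p = 2.830e-4·(0.0386401)^1.6179 = 2.830e-4·0.0051757 ≈ 1.465e-06.

1.5e-6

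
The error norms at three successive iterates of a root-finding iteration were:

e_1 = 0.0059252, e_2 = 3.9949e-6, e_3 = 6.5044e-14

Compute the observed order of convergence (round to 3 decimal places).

p ≈ ln(e_3/e_2) / ln(e_2/e_1)
  = ln(6.5044e-14/3.9949e-6) / ln(3.9949e-6/0.0059252)
  = ln(1.62818e-08) / ln(0.000674222)
  = -17.933218 / -7.301951 ≈ 2.455949

2.456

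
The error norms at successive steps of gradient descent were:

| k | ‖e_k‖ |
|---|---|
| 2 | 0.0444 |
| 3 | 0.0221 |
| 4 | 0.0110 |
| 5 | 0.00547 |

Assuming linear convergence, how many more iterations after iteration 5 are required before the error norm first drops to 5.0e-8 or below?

Rate ρ ≈ ‖e_5‖/‖e_4‖ = 0.00547/0.0110 = 0.4973.
After j more steps, ‖e_{5+j}‖ ≈ 0.00547·ρ^j; need ρ^j ≤ 5.0e-8/0.00547 = 9.14077e-06.
j ≥ ln(9.14077e-06)/ln(0.4973) = -11.6028/-0.69856 = 16.610.
So 17 more iterations are needed.

17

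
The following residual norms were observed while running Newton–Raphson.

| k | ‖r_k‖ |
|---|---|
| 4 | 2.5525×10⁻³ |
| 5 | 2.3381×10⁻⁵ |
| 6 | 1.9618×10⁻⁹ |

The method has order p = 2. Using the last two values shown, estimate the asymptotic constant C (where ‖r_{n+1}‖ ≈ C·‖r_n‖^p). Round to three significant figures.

C ≈ ‖r_6‖ / ‖r_5‖^2
  = 1.9618×10⁻⁹ / (2.3381×10⁻⁵)^2
  = 1.9618×10⁻⁹ / 5.46671e-10 ≈ 3.5886

3.59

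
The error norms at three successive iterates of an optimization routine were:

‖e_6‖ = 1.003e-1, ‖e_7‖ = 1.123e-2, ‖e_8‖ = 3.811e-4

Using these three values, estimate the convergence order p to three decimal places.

1.545

p ≈ ln(‖e_8‖/‖e_7‖) / ln(‖e_7‖/‖e_6‖)
  = ln(3.811e-4/1.123e-2) / ln(1.123e-2/1.003e-1)
  = ln(0.0339359) / ln(0.111964)
  = -3.383282 / -2.189578 ≈ 1.545175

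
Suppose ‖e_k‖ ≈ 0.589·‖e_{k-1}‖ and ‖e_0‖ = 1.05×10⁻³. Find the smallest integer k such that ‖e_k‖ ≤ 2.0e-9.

After k steps, ‖e_k‖ ≈ 1.05×10⁻³·0.589^k.
Need 0.589^k ≤ 2.0e-9/1.05×10⁻³ = 1.90476e-06.
k ≥ ln(1.90476e-06)/ln(0.589) = -13.1712/-0.52933 = 24.883.
Smallest integer k = 25.

25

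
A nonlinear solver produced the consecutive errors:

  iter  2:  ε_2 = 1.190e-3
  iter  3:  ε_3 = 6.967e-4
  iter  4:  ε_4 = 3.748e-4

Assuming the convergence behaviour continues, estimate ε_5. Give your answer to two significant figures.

First estimate the order: p ≈ ln(ε_4/ε_3) / ln(ε_3/ε_2) = ln(3.748e-4/6.967e-4)/ln(6.967e-4/1.190e-3) = ln(0.537965)/ln(0.585462) ≈ 1.1580.
Then ε_5 ≈ ε_4·(ε_4/ε_3)^p = 3.748e-4·(0.537965)^1.1580 = 3.748e-4·0.487768 ≈ 0.0001828.

1.8e-4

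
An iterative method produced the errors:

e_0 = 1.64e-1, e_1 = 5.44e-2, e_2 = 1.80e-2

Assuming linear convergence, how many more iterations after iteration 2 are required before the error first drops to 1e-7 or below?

Rate ρ ≈ e_2/e_1 = 1.80e-2/5.44e-2 = 0.3309.
After j more steps, e_{2+j} ≈ 1.80e-2·ρ^j; need ρ^j ≤ 1e-7/1.80e-2 = 5.55556e-06.
j ≥ ln(5.55556e-06)/ln(0.3309) = -12.1007/-1.10594 = 10.942.
So 11 more iterations are needed.

11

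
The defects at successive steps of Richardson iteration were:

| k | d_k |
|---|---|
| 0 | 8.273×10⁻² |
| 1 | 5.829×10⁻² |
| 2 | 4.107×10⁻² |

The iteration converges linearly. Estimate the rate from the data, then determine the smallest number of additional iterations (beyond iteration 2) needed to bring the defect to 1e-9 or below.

Rate ρ ≈ d_2/d_1 = 4.107×10⁻²/5.829×10⁻² = 0.7046.
After j more steps, d_{2+j} ≈ 4.107×10⁻²·ρ^j; need ρ^j ≤ 1e-9/4.107×10⁻² = 2.43487e-08.
j ≥ ln(2.43487e-08)/ln(0.7046) = -17.5308/-0.35013 = 50.069.
So 51 more iterations are needed.

51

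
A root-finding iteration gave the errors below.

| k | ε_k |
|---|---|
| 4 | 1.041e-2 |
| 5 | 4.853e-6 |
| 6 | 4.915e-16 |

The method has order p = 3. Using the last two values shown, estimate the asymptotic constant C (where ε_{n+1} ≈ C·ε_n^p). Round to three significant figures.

4.30

C ≈ ε_6 / ε_5^3
  = 4.915e-16 / (4.853e-6)^3
  = 4.915e-16 / 1.14296e-16 ≈ 4.3002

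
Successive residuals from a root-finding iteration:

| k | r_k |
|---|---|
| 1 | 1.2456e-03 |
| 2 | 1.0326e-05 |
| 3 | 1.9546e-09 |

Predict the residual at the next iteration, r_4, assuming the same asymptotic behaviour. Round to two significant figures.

4.3e-16

First estimate the order: p ≈ ln(r_3/r_2) / ln(r_2/r_1) = ln(1.9546e-09/1.0326e-05)/ln(1.0326e-05/1.2456e-03) = ln(0.000189289)/ln(0.00828998) ≈ 1.7886.
Then r_4 ≈ r_3·(r_3/r_2)^p = 1.9546e-09·(0.000189289)^1.7886 = 1.9546e-09·2.19415e-07 ≈ 4.289e-16.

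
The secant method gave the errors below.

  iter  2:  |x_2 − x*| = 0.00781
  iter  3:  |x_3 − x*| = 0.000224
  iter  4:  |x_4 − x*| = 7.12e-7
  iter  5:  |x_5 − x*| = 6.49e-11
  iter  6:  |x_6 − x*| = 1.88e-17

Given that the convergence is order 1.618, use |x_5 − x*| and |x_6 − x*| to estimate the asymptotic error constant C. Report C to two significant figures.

0.57

C ≈ |x_6 − x*| / |x_5 − x*|^1.618
  = 1.88e-17 / (6.49e-11)^1.618
  = 1.88e-17 / 3.28255e-17 ≈ 0.57272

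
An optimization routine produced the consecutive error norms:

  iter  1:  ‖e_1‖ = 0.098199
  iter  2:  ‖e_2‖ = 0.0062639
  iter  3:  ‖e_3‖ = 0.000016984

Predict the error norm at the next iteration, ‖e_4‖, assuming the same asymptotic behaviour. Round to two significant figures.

5.2e-11

First estimate the order: p ≈ ln(‖e_3‖/‖e_2‖) / ln(‖e_2‖/‖e_1‖) = ln(0.000016984/0.0062639)/ln(0.0062639/0.098199) = ln(0.00271141)/ln(0.0637878) ≈ 2.1475.
Then ‖e_4‖ ≈ ‖e_3‖·(‖e_3‖/‖e_2‖)^p = 0.000016984·(0.00271141)^2.1475 = 0.000016984·3.07459e-06 ≈ 5.222e-11.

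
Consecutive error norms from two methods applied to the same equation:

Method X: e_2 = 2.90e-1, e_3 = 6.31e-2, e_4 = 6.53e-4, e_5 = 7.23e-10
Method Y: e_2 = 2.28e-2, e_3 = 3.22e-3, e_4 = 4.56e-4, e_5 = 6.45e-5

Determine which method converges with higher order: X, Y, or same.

Method X: p ≈ ln(7.23e-10/6.53e-4)/ln(6.53e-4/6.31e-2) ≈ 3.00.
Method Y: p ≈ ln(6.45e-5/4.56e-4)/ln(4.56e-4/3.22e-3) ≈ 1.00.
Method X has the higher order (≈3.0 vs ≈1.0).

X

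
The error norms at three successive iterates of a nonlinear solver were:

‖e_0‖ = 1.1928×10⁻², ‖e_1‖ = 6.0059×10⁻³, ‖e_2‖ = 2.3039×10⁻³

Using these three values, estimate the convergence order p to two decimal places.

p ≈ ln(‖e_2‖/‖e_1‖) / ln(‖e_1‖/‖e_0‖)
  = ln(2.3039×10⁻³/6.0059×10⁻³) / ln(6.0059×10⁻³/1.1928×10⁻²)
  = ln(0.383606) / ln(0.503513)
  = -0.95814 / -0.68615 ≈ 1.39640

1.40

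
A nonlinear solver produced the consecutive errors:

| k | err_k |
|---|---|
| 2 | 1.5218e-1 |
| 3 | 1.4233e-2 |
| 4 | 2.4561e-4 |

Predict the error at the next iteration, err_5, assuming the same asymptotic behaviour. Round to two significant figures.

2.3e-7

First estimate the order: p ≈ ln(err_4/err_3) / ln(err_3/err_2) = ln(2.4561e-4/1.4233e-2)/ln(1.4233e-2/1.5218e-1) = ln(0.0172564)/ln(0.0935274) ≈ 1.7133.
Then err_5 ≈ err_4·(err_4/err_3)^p = 2.4561e-4·(0.0172564)^1.7133 = 2.4561e-4·0.000953601 ≈ 2.342e-07.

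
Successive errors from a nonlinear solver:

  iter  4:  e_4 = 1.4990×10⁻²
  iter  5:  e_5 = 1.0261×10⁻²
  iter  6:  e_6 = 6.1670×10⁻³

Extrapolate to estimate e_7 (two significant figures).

First estimate the order: p ≈ ln(e_6/e_5) / ln(e_5/e_4) = ln(6.1670×10⁻³/1.0261×10⁻²)/ln(1.0261×10⁻²/1.4990×10⁻²) = ln(0.601014)/ln(0.684523) ≈ 1.3433.
Then e_7 ≈ e_6·(e_6/e_5)^p = 6.1670×10⁻³·(0.601014)^1.3433 = 6.1670×10⁻³·0.504633 ≈ 0.003112.

3.1e-3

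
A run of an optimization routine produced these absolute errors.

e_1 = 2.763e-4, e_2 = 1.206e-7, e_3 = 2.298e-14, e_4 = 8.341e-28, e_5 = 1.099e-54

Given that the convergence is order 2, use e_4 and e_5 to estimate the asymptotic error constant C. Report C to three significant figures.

1.58

C ≈ e_5 / e_4^2
  = 1.099e-54 / (8.341e-28)^2
  = 1.099e-54 / 6.95723e-55 ≈ 1.5797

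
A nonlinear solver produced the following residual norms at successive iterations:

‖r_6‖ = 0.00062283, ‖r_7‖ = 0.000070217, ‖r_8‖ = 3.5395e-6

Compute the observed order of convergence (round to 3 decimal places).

p ≈ ln(‖r_8‖/‖r_7‖) / ln(‖r_7‖/‖r_6‖)
  = ln(3.5395e-6/0.000070217) / ln(0.000070217/0.00062283)
  = ln(0.050408) / ln(0.112739)
  = -2.987605 / -2.182680 ≈ 1.368778

1.369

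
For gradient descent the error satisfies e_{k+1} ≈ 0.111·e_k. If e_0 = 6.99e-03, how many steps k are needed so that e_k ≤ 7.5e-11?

After k steps, e_k ≈ 6.99e-03·0.111^k.
Need 0.111^k ≤ 7.5e-11/6.99e-03 = 1.07296e-08.
k ≥ ln(1.07296e-08)/ln(0.111) = -18.3503/-2.19823 = 8.348.
Smallest integer k = 9.

9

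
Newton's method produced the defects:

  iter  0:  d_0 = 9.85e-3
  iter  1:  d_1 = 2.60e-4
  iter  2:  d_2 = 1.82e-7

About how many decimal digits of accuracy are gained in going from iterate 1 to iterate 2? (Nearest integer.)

Digits gained ≈ log₁₀(d_1/d_2) = log₁₀(2.60e-4/1.82e-7) = log₁₀(1428.57) ≈ 3.155.

3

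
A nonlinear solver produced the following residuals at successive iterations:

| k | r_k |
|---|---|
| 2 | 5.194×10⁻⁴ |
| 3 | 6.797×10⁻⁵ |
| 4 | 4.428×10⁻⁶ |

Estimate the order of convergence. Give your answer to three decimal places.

1.343

p ≈ ln(r_4/r_3) / ln(r_3/r_2)
  = ln(4.428×10⁻⁶/6.797×10⁻⁵) / ln(6.797×10⁻⁵/5.194×10⁻⁴)
  = ln(0.0651464) / ln(0.130863)
  = -2.731118 / -2.033604 ≈ 1.342994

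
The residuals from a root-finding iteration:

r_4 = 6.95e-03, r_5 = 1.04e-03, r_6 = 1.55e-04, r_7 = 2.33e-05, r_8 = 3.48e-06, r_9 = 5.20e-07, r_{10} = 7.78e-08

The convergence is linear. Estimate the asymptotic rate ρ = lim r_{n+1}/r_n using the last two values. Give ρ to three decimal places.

0.150

ρ ≈ r_{10}/r_9 = 7.78e-08/5.20e-07 = 0.14962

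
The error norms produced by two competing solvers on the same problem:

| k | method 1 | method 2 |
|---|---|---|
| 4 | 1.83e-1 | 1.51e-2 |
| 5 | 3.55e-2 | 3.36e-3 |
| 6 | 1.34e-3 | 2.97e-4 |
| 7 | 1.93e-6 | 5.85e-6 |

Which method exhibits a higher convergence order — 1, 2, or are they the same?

Method 1: p ≈ ln(1.93e-6/1.34e-3)/ln(1.34e-3/3.55e-2) ≈ 2.00.
Method 2: p ≈ ln(5.85e-6/2.97e-4)/ln(2.97e-4/3.36e-3) ≈ 1.62.
Method 1 has the higher order (≈2.0 vs ≈1.6).

1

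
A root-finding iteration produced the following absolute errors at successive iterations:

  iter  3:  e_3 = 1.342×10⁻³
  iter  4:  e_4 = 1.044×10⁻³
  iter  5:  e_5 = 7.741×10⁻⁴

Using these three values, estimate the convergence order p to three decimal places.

1.191

p ≈ ln(e_5/e_4) / ln(e_4/e_3)
  = ln(7.741×10⁻⁴/1.044×10⁻³) / ln(1.044×10⁻³/1.342×10⁻³)
  = ln(0.741475) / ln(0.777943)
  = -0.299114 / -0.251102 ≈ 1.191205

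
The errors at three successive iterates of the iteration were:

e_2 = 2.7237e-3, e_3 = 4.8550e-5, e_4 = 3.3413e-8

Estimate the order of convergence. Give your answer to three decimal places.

p ≈ ln(e_4/e_3) / ln(e_3/e_2)
  = ln(3.3413e-8/4.8550e-5) / ln(4.8550e-5/2.7237e-3)
  = ln(0.000688218) / ln(0.017825)
  = -7.281405 / -4.027153 ≈ 1.808078

1.808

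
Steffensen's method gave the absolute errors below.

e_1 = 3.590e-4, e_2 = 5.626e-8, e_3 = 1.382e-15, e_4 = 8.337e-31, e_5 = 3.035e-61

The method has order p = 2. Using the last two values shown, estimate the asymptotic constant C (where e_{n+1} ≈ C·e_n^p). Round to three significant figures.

0.437

C ≈ e_5 / e_4^2
  = 3.035e-61 / (8.337e-31)^2
  = 3.035e-61 / 6.95056e-61 ≈ 0.43666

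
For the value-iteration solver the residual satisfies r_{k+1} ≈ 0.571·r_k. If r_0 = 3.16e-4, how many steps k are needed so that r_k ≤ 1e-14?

44

After k steps, r_k ≈ 3.16e-4·0.571^k.
Need 0.571^k ≤ 1e-14/3.16e-4 = 3.16456e-11.
k ≥ ln(3.16456e-11)/ln(0.571) = -24.1764/-0.56037 = 43.144.
Smallest integer k = 44.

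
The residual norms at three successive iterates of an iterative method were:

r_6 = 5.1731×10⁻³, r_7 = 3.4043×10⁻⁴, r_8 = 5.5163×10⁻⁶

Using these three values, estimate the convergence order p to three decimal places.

1.515

p ≈ ln(r_8/r_7) / ln(r_7/r_6)
  = ln(5.5163×10⁻⁶/3.4043×10⁻⁴) / ln(3.4043×10⁻⁴/5.1731×10⁻³)
  = ln(0.0162039) / ln(0.0658077)
  = -4.122503 / -2.721018 ≈ 1.515059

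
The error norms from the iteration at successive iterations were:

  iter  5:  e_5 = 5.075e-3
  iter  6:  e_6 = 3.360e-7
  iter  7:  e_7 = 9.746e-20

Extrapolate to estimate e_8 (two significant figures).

First estimate the order: p ≈ ln(e_7/e_6) / ln(e_6/e_5) = ln(9.746e-20/3.360e-7)/ln(3.360e-7/5.075e-3) = ln(2.9006e-13)/ln(6.62069e-05) ≈ 3.0001.
Then e_8 ≈ e_7·(e_7/e_6)^p = 9.746e-20·(2.9006e-13)^3.0001 = 9.746e-20·2.43338e-38 ≈ 2.372e-57.

2.4e-57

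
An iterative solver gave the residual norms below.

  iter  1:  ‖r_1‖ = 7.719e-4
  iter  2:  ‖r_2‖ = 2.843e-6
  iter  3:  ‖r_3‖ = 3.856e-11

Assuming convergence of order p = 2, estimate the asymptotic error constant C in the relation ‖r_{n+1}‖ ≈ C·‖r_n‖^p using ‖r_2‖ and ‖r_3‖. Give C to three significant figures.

4.77

C ≈ ‖r_3‖ / ‖r_2‖^2
  = 3.856e-11 / (2.843e-6)^2
  = 3.856e-11 / 8.08265e-12 ≈ 4.7707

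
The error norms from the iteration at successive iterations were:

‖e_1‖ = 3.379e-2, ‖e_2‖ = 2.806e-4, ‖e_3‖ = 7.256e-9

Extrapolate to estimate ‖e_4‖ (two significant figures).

5.6e-19

First estimate the order: p ≈ ln(‖e_3‖/‖e_2‖) / ln(‖e_2‖/‖e_1‖) = ln(7.256e-9/2.806e-4)/ln(2.806e-4/3.379e-2) = ln(2.58589e-05)/ln(0.00830423) ≈ 2.2047.
Then ‖e_4‖ ≈ ‖e_3‖·(‖e_3‖/‖e_2‖)^p = 7.256e-9·(2.58589e-05)^2.2047 = 7.256e-9·7.69452e-11 ≈ 5.583e-19.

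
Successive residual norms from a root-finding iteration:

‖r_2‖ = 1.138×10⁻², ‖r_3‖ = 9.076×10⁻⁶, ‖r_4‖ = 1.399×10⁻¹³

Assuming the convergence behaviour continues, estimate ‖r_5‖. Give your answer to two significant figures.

First estimate the order: p ≈ ln(‖r_4‖/‖r_3‖) / ln(‖r_3‖/‖r_2‖) = ln(1.399×10⁻¹³/9.076×10⁻⁶)/ln(9.076×10⁻⁶/1.138×10⁻²) = ln(1.54143e-08)/ln(0.00079754) ≈ 2.5214.
Then ‖r_5‖ ≈ ‖r_4‖·(‖r_4‖/‖r_3‖)^p = 1.399×10⁻¹³·(1.54143e-08)^2.5214 = 1.399×10⁻¹³·2.00739e-20 ≈ 2.808e-33.

2.8e-33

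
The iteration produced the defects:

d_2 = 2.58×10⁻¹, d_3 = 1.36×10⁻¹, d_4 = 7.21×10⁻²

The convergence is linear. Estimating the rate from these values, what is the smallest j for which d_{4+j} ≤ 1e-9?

Rate ρ ≈ d_4/d_3 = 7.21×10⁻²/1.36×10⁻¹ = 0.5301.
After j more steps, d_{4+j} ≈ 7.21×10⁻²·ρ^j; need ρ^j ≤ 1e-9/7.21×10⁻² = 1.38696e-08.
j ≥ ln(1.38696e-08)/ln(0.5301) = -18.0936/-0.63469 = 28.508.
So 29 more iterations are needed.

29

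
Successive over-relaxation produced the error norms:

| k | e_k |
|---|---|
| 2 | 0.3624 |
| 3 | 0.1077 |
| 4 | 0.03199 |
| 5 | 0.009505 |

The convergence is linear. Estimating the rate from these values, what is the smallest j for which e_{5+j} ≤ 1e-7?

Rate ρ ≈ e_5/e_4 = 0.009505/0.03199 = 0.2971.
After j more steps, e_{5+j} ≈ 0.009505·ρ^j; need ρ^j ≤ 1e-7/0.009505 = 1.05208e-05.
j ≥ ln(1.05208e-05)/ln(0.2971) = -11.4622/-1.21369 = 9.444.
So 10 more iterations are needed.

10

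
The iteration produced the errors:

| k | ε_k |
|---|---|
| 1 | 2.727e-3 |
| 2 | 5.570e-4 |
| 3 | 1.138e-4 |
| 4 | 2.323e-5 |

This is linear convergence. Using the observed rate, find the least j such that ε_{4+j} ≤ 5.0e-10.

Rate ρ ≈ ε_4/ε_3 = 2.323e-5/1.138e-4 = 0.2041.
After j more steps, ε_{4+j} ≈ 2.323e-5·ρ^j; need ρ^j ≤ 5.0e-10/2.323e-5 = 2.15239e-05.
j ≥ ln(2.15239e-05)/ln(0.2041) = -10.7463/-1.58915 = 6.762.
So 7 more iterations are needed.

7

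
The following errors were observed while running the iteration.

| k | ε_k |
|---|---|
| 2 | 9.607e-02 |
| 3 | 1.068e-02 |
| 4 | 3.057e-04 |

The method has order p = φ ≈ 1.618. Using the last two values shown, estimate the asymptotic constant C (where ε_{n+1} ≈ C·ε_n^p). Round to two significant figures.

0.47

C ≈ ε_4 / ε_3^1.618
  = 3.057e-04 / (1.068e-02)^1.618
  = 3.057e-04 / 0.000645994 ≈ 0.47322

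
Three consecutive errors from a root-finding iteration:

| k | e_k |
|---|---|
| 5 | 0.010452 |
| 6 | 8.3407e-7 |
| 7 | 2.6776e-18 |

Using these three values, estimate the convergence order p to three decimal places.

2.805

p ≈ ln(e_7/e_6) / ln(e_6/e_5)
  = ln(2.6776e-18/8.3407e-7) / ln(8.3407e-7/0.010452)
  = ln(3.21028e-12) / ln(7.98e-05)
  = -26.464663 / -9.435987 ≈ 2.804652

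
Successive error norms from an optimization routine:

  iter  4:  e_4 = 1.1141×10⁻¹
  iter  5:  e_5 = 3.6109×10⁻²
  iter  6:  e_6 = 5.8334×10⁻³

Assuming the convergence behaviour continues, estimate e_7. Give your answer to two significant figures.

3.1e-4

First estimate the order: p ≈ ln(e_6/e_5) / ln(e_5/e_4) = ln(5.8334×10⁻³/3.6109×10⁻²)/ln(3.6109×10⁻²/1.1141×10⁻¹) = ln(0.16155)/ln(0.324109) ≈ 1.6180.
Then e_7 ≈ e_6·(e_6/e_5)^p = 5.8334×10⁻³·(0.16155)^1.6180 = 5.8334×10⁻³·0.0523649 ≈ 0.0003055.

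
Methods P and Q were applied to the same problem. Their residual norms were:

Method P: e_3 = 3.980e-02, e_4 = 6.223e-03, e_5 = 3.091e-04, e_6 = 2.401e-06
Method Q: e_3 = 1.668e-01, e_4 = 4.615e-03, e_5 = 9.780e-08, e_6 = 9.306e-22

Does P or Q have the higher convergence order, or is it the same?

Method P: p ≈ ln(2.401e-06/3.091e-04)/ln(3.091e-04/6.223e-03) ≈ 1.62.
Method Q: p ≈ ln(9.306e-22/9.780e-08)/ln(9.780e-08/4.615e-03) ≈ 3.00.
Method Q has the higher order (≈3.0 vs ≈1.6).

Q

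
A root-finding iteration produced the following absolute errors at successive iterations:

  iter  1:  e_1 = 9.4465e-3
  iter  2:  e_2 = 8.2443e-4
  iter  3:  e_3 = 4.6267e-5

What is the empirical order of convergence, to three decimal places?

1.181

p ≈ ln(e_3/e_2) / ln(e_2/e_1)
  = ln(4.6267e-5/8.2443e-4) / ln(8.2443e-4/9.4465e-3)
  = ln(0.05612) / ln(0.0872736)
  = -2.880263 / -2.438707 ≈ 1.181062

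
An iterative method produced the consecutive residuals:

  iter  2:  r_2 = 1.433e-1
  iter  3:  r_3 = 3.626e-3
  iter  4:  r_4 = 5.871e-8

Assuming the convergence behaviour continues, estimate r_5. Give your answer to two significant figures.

2.5e-22

First estimate the order: p ≈ ln(r_4/r_3) / ln(r_3/r_2) = ln(5.871e-8/3.626e-3)/ln(3.626e-3/1.433e-1) = ln(1.61914e-05)/ln(0.0253036) ≈ 3.0002.
Then r_5 ≈ r_4·(r_4/r_3)^p = 5.871e-8·(1.61914e-05)^3.0002 = 5.871e-8·4.23541e-15 ≈ 2.487e-22.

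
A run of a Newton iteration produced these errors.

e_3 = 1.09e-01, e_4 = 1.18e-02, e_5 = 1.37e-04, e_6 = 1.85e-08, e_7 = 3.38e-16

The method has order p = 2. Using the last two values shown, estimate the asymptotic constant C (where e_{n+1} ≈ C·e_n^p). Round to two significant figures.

C ≈ e_7 / e_6^2
  = 3.38e-16 / (1.85e-08)^2
  = 3.38e-16 / 3.4225e-16 ≈ 0.98758

0.99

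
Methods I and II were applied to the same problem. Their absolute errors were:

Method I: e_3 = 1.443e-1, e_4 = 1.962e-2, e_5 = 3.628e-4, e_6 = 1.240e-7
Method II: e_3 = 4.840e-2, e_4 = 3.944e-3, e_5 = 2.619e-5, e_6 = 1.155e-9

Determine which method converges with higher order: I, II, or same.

same

Method I: p ≈ ln(1.240e-7/3.628e-4)/ln(3.628e-4/1.962e-2) ≈ 2.00.
Method II: p ≈ ln(1.155e-9/2.619e-5)/ln(2.619e-5/3.944e-3) ≈ 2.00.
Both orders ≈ 2.0 — effectively the same.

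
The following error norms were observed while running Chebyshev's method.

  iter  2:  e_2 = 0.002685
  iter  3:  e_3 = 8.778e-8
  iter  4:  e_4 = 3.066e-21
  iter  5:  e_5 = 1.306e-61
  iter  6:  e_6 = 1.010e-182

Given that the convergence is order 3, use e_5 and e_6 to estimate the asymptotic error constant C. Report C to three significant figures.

4.53

C ≈ e_6 / e_5^3
  = 1.010e-182 / (1.306e-61)^3
  = 1.010e-182 / 2.22756e-183 ≈ 4.5341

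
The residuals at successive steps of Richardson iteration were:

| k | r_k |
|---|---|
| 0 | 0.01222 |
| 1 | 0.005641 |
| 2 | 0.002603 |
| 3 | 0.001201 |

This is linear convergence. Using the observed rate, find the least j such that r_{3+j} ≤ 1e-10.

Rate ρ ≈ r_3/r_2 = 0.001201/0.002603 = 0.4614.
After j more steps, r_{3+j} ≈ 0.001201·ρ^j; need ρ^j ≤ 1e-10/0.001201 = 8.32639e-08.
j ≥ ln(8.32639e-08)/ln(0.4614) = -16.3013/-0.77349 = 21.075.
So 22 more iterations are needed.

22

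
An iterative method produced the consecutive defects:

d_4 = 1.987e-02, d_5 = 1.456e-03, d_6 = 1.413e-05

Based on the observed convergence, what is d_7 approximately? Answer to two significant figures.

3.8e-9

First estimate the order: p ≈ ln(d_6/d_5) / ln(d_5/d_4) = ln(1.413e-05/1.456e-03)/ln(1.456e-03/1.987e-02) = ln(0.00970467)/ln(0.0732763) ≈ 1.7735.
Then d_7 ≈ d_6·(d_6/d_5)^p = 1.413e-05·(0.00970467)^1.7735 = 1.413e-05·0.000269098 ≈ 3.802e-09.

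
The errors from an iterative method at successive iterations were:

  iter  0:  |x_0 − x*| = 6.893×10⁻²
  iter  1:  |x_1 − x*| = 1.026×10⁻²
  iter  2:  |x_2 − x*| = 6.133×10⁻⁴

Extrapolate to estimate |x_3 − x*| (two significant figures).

9.5e-6

First estimate the order: p ≈ ln(|x_2 − x*|/|x_1 − x*|) / ln(|x_1 − x*|/|x_0 − x*|) = ln(6.133×10⁻⁴/1.026×10⁻²)/ln(1.026×10⁻²/6.893×10⁻²) = ln(0.0597758)/ln(0.148847) ≈ 1.4789.
Then |x_3 − x*| ≈ |x_2 − x*|·(|x_2 − x*|/|x_1 − x*|)^p = 6.133×10⁻⁴·(0.0597758)^1.4789 = 6.133×10⁻⁴·0.0155097 ≈ 9.512e-06.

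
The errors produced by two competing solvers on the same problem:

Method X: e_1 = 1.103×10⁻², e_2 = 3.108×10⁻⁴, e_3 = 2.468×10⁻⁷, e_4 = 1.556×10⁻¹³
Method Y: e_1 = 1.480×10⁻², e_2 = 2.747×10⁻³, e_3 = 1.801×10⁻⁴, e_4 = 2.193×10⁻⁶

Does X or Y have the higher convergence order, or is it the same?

Method X: p ≈ ln(1.556×10⁻¹³/2.468×10⁻⁷)/ln(2.468×10⁻⁷/3.108×10⁻⁴) ≈ 2.00.
Method Y: p ≈ ln(2.193×10⁻⁶/1.801×10⁻⁴)/ln(1.801×10⁻⁴/2.747×10⁻³) ≈ 1.62.
Method X has the higher order (≈2.0 vs ≈1.6).

X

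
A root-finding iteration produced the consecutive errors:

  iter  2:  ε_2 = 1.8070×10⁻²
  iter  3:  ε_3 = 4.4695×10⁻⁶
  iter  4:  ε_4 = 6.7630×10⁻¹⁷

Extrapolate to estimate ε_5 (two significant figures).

First estimate the order: p ≈ ln(ε_4/ε_3) / ln(ε_3/ε_2) = ln(6.7630×10⁻¹⁷/4.4695×10⁻⁶)/ln(4.4695×10⁻⁶/1.8070×10⁻²) = ln(1.51314e-11)/ln(0.000247344) ≈ 3.0000.
Then ε_5 ≈ ε_4·(ε_4/ε_3)^p = 6.7630×10⁻¹⁷·(1.51314e-11)^3.0000 = 6.7630×10⁻¹⁷·3.46447e-33 ≈ 2.343e-49.

2.3e-49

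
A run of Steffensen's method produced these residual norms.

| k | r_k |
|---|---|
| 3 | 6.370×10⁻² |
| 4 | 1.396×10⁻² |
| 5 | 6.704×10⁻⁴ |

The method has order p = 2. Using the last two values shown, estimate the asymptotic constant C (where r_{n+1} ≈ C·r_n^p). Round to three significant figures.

C ≈ r_5 / r_4^2
  = 6.704×10⁻⁴ / (1.396×10⁻²)^2
  = 6.704×10⁻⁴ / 0.000194882 ≈ 3.44

3.44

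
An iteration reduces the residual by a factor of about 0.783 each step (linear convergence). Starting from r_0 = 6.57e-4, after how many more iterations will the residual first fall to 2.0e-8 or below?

After k steps, r_k ≈ 6.57e-4·0.783^k.
Need 0.783^k ≤ 2.0e-8/6.57e-4 = 3.04414e-05.
k ≥ ln(3.04414e-05)/ln(0.783) = -10.3997/-0.24462 = 42.514.
Smallest integer k = 43.

43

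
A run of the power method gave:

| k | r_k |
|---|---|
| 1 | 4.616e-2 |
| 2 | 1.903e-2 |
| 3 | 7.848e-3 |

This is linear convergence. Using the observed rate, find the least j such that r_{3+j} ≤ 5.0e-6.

Rate ρ ≈ r_3/r_2 = 7.848e-3/1.903e-2 = 0.4124.
After j more steps, r_{3+j} ≈ 7.848e-3·ρ^j; need ρ^j ≤ 5.0e-6/7.848e-3 = 0.000637105.
j ≥ ln(0.000637105)/ln(0.4124) = -7.3586/-0.88576 = 8.308.
So 9 more iterations are needed.

9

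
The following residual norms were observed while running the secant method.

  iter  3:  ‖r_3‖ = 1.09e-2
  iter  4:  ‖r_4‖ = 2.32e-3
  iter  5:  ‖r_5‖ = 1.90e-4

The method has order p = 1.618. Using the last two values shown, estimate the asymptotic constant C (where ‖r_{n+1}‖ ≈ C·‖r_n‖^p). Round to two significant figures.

3.5

C ≈ ‖r_5‖ / ‖r_4‖^1.618
  = 1.90e-4 / (2.32e-3)^1.618
  = 1.90e-4 / 5.4621e-05 ≈ 3.4785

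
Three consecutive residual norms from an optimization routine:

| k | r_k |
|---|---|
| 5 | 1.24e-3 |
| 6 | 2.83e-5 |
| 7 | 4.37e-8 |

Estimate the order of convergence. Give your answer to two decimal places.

1.71

p ≈ ln(r_7/r_6) / ln(r_6/r_5)
  = ln(4.37e-8/2.83e-5) / ln(2.83e-5/1.24e-3)
  = ln(0.00154417) / ln(0.0228226)
  = -6.47327 / -3.78000 ≈ 1.71251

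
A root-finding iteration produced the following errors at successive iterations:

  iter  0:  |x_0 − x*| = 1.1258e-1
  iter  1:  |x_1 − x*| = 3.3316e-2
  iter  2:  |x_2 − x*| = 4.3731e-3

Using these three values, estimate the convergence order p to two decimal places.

p ≈ ln(|x_2 − x*|/|x_1 − x*|) / ln(|x_1 − x*|/|x_0 − x*|)
  = ln(4.3731e-3/3.3316e-2) / ln(3.3316e-2/1.1258e-1)
  = ln(0.131261) / ln(0.295932)
  = -2.03057 / -1.21763 ≈ 1.66764

1.67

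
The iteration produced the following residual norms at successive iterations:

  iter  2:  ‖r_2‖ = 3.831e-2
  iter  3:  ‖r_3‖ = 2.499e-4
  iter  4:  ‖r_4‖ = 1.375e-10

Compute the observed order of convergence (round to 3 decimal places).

p ≈ ln(‖r_4‖/‖r_3‖) / ln(‖r_3‖/‖r_2‖)
  = ln(1.375e-10/2.499e-4) / ln(2.499e-4/3.831e-2)
  = ln(5.5022e-07) / ln(0.0065231)
  = -14.412948 / -5.032406 ≈ 2.864027

2.864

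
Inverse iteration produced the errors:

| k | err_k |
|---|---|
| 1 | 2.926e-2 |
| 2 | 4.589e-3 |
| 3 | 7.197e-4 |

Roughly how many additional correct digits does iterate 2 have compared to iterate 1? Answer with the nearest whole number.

1

Digits gained ≈ log₁₀(err_1/err_2) = log₁₀(2.926e-2/4.589e-3) = log₁₀(6.37612) ≈ 0.805.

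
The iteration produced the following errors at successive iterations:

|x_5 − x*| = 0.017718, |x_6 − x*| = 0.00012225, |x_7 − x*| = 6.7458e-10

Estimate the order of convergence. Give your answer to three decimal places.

2.433

p ≈ ln(|x_7 − x*|/|x_6 − x*|) / ln(|x_6 − x*|/|x_5 − x*|)
  = ln(6.7458e-10/0.00012225) / ln(0.00012225/0.017718)
  = ln(5.51804e-06) / ln(0.00689976)
  = -12.107488 / -4.976269 ≈ 2.433045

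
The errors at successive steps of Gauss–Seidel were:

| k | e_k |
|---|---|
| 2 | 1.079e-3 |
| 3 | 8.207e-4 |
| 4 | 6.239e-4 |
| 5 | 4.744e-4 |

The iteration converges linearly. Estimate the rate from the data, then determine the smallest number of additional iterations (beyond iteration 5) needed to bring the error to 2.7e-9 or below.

Rate ρ ≈ e_5/e_4 = 4.744e-4/6.239e-4 = 0.7604.
After j more steps, e_{5+j} ≈ 4.744e-4·ρ^j; need ρ^j ≤ 2.7e-9/4.744e-4 = 5.6914e-06.
j ≥ ln(5.6914e-06)/ln(0.7604) = -12.0766/-0.27391 = 44.090.
So 45 more iterations are needed.

45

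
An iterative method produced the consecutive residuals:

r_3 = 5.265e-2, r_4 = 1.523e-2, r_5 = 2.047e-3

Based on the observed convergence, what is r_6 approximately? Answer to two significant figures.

8.0e-5

First estimate the order: p ≈ ln(r_5/r_4) / ln(r_4/r_3) = ln(2.047e-3/1.523e-2)/ln(1.523e-2/5.265e-2) = ln(0.134406)/ln(0.289269) ≈ 1.6179.
Then r_6 ≈ r_5·(r_5/r_4)^p = 2.047e-3·(0.134406)^1.6179 = 2.047e-3·0.0388927 ≈ 7.961e-05.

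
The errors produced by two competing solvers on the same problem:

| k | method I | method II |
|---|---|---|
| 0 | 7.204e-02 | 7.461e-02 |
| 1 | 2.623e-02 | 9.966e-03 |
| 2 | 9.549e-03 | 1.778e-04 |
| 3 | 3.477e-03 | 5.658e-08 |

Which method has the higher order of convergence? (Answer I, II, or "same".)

II

Method I: p ≈ ln(3.477e-03/9.549e-03)/ln(9.549e-03/2.623e-02) ≈ 1.00.
Method II: p ≈ ln(5.658e-08/1.778e-04)/ln(1.778e-04/9.966e-03) ≈ 2.00.
Method II has the higher order (≈2.0 vs ≈1.0).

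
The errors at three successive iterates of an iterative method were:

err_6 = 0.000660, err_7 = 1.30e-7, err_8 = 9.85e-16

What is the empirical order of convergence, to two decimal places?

p ≈ ln(err_8/err_7) / ln(err_7/err_6)
  = ln(9.85e-16/1.30e-7) / ln(1.30e-7/0.000660)
  = ln(7.57692e-09) / ln(0.00019697)
  = -18.69816 / -8.53246 ≈ 2.19141

2.19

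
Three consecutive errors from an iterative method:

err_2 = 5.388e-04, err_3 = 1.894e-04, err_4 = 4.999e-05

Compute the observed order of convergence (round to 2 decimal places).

p ≈ ln(err_4/err_3) / ln(err_3/err_2)
  = ln(4.999e-05/1.894e-04) / ln(1.894e-04/5.388e-04)
  = ln(0.263939) / ln(0.351522)
  = -1.33204 / -1.04548 ≈ 1.27409

1.27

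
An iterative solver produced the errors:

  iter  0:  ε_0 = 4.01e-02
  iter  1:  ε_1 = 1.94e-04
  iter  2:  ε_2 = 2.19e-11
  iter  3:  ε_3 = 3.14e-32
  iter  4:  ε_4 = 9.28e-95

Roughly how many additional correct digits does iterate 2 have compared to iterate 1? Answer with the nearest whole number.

7

Digits gained ≈ log₁₀(ε_1/ε_2) = log₁₀(1.94e-04/2.19e-11) = log₁₀(8.85845e+06) ≈ 6.947.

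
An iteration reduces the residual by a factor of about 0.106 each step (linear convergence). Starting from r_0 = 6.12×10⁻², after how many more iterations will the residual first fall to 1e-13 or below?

After k steps, r_k ≈ 6.12×10⁻²·0.106^k.
Need 0.106^k ≤ 1e-13/6.12×10⁻² = 1.63399e-12.
k ≥ ln(1.63399e-12)/ln(0.106) = -27.1400/-2.24432 = 12.093.
Smallest integer k = 13.

13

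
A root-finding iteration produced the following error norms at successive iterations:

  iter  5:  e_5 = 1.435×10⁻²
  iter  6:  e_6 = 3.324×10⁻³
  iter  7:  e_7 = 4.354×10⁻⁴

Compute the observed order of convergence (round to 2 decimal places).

1.39

p ≈ ln(e_7/e_6) / ln(e_6/e_5)
  = ln(4.354×10⁻⁴/3.324×10⁻³) / ln(3.324×10⁻³/1.435×10⁻²)
  = ln(0.130987) / ln(0.231638)
  = -2.03266 / -1.46258 ≈ 1.38978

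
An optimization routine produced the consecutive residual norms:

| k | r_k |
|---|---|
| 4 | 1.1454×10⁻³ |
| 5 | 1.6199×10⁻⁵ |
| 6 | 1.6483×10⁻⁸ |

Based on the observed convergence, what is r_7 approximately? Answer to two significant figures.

2.4e-13

First estimate the order: p ≈ ln(r_6/r_5) / ln(r_5/r_4) = ln(1.6483×10⁻⁸/1.6199×10⁻⁵)/ln(1.6199×10⁻⁵/1.1454×10⁻³) = ln(0.00101753)/ln(0.0141427) ≈ 1.6180.
Then r_7 ≈ r_6·(r_6/r_5)^p = 1.6483×10⁻⁸·(0.00101753)^1.6180 = 1.6483×10⁻⁸·1.4395e-05 ≈ 2.373e-13.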